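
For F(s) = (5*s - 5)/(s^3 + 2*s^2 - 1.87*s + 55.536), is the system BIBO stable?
Denominator: s^3 + 2*s^2 - 1.87*s + 55.536 = (s + 4.8)(s^2 - 2.8*s + 11.57). Poles: -4.8, 1.4 + 3.1j, 1.4 - 3.1j. All Re(p)<0: No (unstable)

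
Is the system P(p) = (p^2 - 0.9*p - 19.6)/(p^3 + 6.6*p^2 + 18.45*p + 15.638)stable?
Denominator: p^3 + 6.6*p^2 + 18.45*p + 15.638 = (p + 1.4)(p^2 + 5.2*p + 11.17). Poles: -1.4, -2.6 + 2.1j, -2.6 - 2.1j. All Re(p)<0: Yes (stable)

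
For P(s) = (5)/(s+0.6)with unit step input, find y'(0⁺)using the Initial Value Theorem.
IVT: y'(0⁺) = lim_{s→∞} s²·Y(s) = lim_{s→∞} s·P(s).
deg(num) = 0, deg(den) = 1, relative degree = 1, so s·P(s) → (leading num)/(leading den) = 5/1 = 5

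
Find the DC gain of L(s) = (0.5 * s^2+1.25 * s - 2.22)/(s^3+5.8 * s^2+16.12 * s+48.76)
DC gain = L(0) = num(0)/den(0) = -2.22/48.76 = -0.04553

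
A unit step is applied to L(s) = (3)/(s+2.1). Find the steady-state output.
FVT: lim_{t→∞} y(t) = lim_{s→0} s*Y(s) where Y(s) = L(s)/s.
= lim_{s→0} L(s) = L(0) = num(0)/den(0) = 3/2.1 = 1.429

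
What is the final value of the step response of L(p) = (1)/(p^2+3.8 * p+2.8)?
FVT: lim_{t→∞} y(t) = lim_{p→0} p*Y(p) where Y(p) = L(p)/p.
= lim_{p→0} L(p) = L(0) = num(0)/den(0) = 1/2.8 = 0.3571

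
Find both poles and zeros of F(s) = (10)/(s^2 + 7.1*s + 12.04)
Set denominator = 0: s^2 + 7.1*s + 12.04 = (s + 4.3)(s + 2.8) = 0 → Poles: -2.8, -4.3
Numerator is a nonzero constant (10) → Zeros: none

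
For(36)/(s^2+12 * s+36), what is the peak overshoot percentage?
Standard form: ωn²/(s²+2ζωn·s+ωn²) → ωn = 6, ζ = 1.
ζ ≥ 1, so the response is non-oscillatory: peak overshoot = 0%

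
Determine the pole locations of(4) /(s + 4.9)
Set denominator = 0: s + 4.9 = 0 → Poles: -4.9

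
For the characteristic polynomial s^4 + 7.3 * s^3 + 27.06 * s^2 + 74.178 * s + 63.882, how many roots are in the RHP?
s^4 + 7.3*s^3 + 27.06*s^2 + 74.178*s + 63.882 = (s + 1.3)(s + 4.2)(s^2 + 1.8*s + 11.7). Poles: -0.9 + 3.3j, -0.9 - 3.3j, -1.3, -4.2. RHP poles (Re>0): 0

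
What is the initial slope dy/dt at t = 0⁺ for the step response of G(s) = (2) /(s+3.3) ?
IVT: y'(0⁺) = lim_{s→∞} s²·Y(s) = lim_{s→∞} s·G(s).
deg(num) = 0, deg(den) = 1, relative degree = 1, so s·G(s) → (leading num)/(leading den) = 2/1 = 2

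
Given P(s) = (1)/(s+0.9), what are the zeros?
Numerator is a nonzero constant (1) → Zeros: none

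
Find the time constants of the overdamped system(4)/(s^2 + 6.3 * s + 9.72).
Overdamped: real poles at -3.6, -2.7. τ = -1/pole → τ₁ = 0.2778, τ₂ = 0.3704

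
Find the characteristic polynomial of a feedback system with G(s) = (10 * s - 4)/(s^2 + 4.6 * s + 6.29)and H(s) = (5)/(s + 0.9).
Characteristic poly = G_den * H_den + G_num * H_num = (s^3 + 5.5*s^2 + 10.43*s + 5.661) + (50*s - 20) = s^3 + 5.5*s^2 + 60.43*s - 14.339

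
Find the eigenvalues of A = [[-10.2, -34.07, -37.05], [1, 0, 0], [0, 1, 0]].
Eigenvalues solve det(λI - A) = 0.
Characteristic polynomial: λ^3 + 10.2*λ^2 + 34.07*λ + 37.05 = 0.
Factor: (λ + 3.8)(λ + 3.9)(λ + 2.5) = 0.
Roots: -2.5, -3.8, -3.9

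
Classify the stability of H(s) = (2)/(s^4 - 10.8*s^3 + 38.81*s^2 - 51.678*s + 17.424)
Denominator: s^4 - 10.8*s^3 + 38.81*s^2 - 51.678*s + 17.424 = (s - 2.2)(s - 3.3)(s - 0.5)(s - 4.8). Poles: 0.5, 2.2, 3.3, 4.8. Unstable (4 pole(s) in RHP)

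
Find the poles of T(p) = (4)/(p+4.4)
Set denominator = 0: p + 4.4 = 0 → Poles: -4.4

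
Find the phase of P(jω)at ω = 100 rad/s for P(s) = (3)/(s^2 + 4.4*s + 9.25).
Substitute s = j*100: P(j100) = -0.000299696 - 1.31989e-05j.
∠P(j100) = atan2(Im, Re) = atan2(-1.31989e-05, -0.000299696) = -177.48°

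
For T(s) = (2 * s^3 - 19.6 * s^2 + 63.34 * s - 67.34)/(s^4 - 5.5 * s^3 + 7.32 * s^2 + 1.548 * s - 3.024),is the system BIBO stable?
Denominator: s^4 - 5.5*s^3 + 7.32*s^2 + 1.548*s - 3.024 = (s - 3)(s + 0.6)(s - 0.7)(s - 2.4). Poles: -0.6, 0.7, 2.4, 3. All Re(p)<0: No (unstable)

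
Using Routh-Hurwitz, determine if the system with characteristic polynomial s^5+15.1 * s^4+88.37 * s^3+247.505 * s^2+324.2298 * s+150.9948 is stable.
Routh array:
s^5: [1, 88.37, 324.2298]; s^4: [15.1, 247.505, 150.9948]; s^3: [71.9789, 314.23]; s^2: [181.585, 150.9948]; s^1: [254.377]; s^0: [150.9948]
First column: [1, 15.1, 71.9789, 181.585, 254.377, 150.9948]. Sign changes = 0.
Yes, stable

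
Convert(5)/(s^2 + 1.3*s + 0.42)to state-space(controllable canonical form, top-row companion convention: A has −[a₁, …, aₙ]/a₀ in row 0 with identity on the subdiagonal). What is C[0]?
Reachable canonical form: C = numerator coefficients (right-aligned, zero-padded to length n).
num = 5, C = [[0, 5]].
C[0] = 0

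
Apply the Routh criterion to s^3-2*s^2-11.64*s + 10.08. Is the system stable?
Routh array:
s^3: [1, -11.64]; s^2: [-2, 10.08]; s^1: [-6.6]; s^0: [10.08]
First column: [1, -2, -6.6, 10.08]. Sign changes = 2.
No, unstable (2 RHP root(s))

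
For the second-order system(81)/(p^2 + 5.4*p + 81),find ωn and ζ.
Standard form: ωn²/(p²+2ζωn·p+ωn²).
const=81=ωn² → ωn=9, p coeff=5.4=2ζωn → ζ=0.3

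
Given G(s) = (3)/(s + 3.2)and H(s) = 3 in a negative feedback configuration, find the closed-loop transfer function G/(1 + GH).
Closed-loop T = G/(1+GH).
Numerator: G_num * H_den = 3.
Denominator: G_den * H_den + G_num * H_num = (s + 3.2) + (9) = s + 12.2.
T(s) = (3)/(s + 12.2)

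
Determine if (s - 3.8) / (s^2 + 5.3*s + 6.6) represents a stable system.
Denominator: s^2 + 5.3*s + 6.6 = (s + 3.3)(s + 2). Poles: -2, -3.3. All Re(p)<0: Yes (stable)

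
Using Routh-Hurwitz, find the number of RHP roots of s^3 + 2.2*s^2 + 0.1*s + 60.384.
Routh array:
s^3: [1, 0.1]; s^2: [2.2, 60.384]; s^1: [-27.3473]; s^0: [60.384]
First column: [1, 2.2, -27.3473, 60.384]. Sign changes = RHP roots = 2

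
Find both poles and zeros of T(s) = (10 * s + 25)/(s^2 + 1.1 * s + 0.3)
Set denominator = 0: s^2 + 1.1*s + 0.3 = (s + 0.5)(s + 0.6) = 0 → Poles: -0.5, -0.6
Set numerator = 0: 10*s + 25 = 0 → Zeros: -2.5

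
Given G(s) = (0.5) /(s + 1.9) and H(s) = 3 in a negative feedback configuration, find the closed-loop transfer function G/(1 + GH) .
Closed-loop T = G/(1+GH).
Numerator: G_num * H_den = 0.5.
Denominator: G_den * H_den + G_num * H_num = (s + 1.9) + (1.5) = s + 3.4.
T(s) = (0.5)/(s + 3.4)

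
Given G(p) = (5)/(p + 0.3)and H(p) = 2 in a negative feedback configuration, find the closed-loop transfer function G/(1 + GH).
Closed-loop T = G/(1+GH).
Numerator: G_num * H_den = 5.
Denominator: G_den * H_den + G_num * H_num = (p + 0.3) + (10) = p + 10.3.
T(p) = (5)/(p + 10.3)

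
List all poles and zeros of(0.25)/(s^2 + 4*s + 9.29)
Set denominator = 0: s^2 + 4*s + 9.29 = 0 → Poles: -2 + 2.3j, -2 - 2.3j
Numerator is a nonzero constant (0.25) → Zeros: none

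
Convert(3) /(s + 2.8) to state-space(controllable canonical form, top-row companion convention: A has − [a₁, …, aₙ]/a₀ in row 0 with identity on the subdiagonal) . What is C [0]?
Reachable canonical form: C = numerator coefficients (right-aligned, zero-padded to length n).
num = 3, C = [[3]].
C[0] = 3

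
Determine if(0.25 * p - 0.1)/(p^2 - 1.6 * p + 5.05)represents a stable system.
Denominator: p^2 - 1.6*p + 5.05. Poles: 0.8 + 2.1j, 0.8 - 2.1j. All Re(p)<0: No (unstable)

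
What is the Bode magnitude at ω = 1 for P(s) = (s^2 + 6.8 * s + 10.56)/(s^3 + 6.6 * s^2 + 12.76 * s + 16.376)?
Substitute s = j*1: P(j1) = 0.741558 - 0.196473j.
|P(j1)| = sqrt(Re² + Im²) = 0.7671.
20*log₁₀(0.7671) = -2.30 dB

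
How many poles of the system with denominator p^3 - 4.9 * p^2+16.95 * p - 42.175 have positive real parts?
p^3 - 4.9*p^2 + 16.95*p - 42.175 = (p - 3.5)(p^2 - 1.4*p + 12.05). Poles: 0.7 + 3.4j, 0.7 - 3.4j, 3.5. RHP poles (Re>0): 3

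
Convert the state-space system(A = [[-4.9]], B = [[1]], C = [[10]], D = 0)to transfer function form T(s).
T(s) = C(sI - A)⁻¹B + D.
Characteristic polynomial det(sI - A) = s + 4.9.
Numerator from C·adj(sI-A)·B + D·det(sI-A) = 10.
T(s) = (10)/(s + 4.9)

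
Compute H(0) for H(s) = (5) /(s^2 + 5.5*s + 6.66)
DC gain = H(0) = num(0)/den(0) = 5/6.66 = 0.7508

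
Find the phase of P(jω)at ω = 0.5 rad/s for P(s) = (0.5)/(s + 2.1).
Substitute s = j*0.5: P(j0.5) = 0.225322 - 0.0536481j.
∠P(j0.5) = atan2(Im, Re) = atan2(-0.0536481, 0.225322) = -13.39°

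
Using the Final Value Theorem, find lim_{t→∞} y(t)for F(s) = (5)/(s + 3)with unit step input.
FVT: lim_{t→∞} y(t) = lim_{s→0} s*Y(s) where Y(s) = F(s)/s.
= lim_{s→0} F(s) = F(0) = num(0)/den(0) = 5/3 = 1.667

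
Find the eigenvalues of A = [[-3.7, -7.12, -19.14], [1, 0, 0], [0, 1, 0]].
Eigenvalues solve det(λI - A) = 0.
Characteristic polynomial: λ^3 + 3.7*λ^2 + 7.12*λ + 19.14 = 0.
Factor: (λ + 3.3)(λ^2 + 0.4*λ + 5.8) = 0.
Roots: -0.2 + 2.4j, -0.2 - 2.4j, -3.3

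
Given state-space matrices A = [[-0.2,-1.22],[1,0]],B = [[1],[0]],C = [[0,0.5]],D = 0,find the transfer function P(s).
P(s) = C(sI - A)⁻¹B + D.
Characteristic polynomial det(sI - A) = s^2 + 0.2*s + 1.22.
Numerator from C·adj(sI-A)·B + D·det(sI-A) = 0.5.
P(s) = (0.5)/(s^2 + 0.2*s + 1.22)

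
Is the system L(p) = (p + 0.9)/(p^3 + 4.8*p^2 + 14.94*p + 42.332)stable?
Denominator: p^3 + 4.8*p^2 + 14.94*p + 42.332 = (p + 3.8)(p^2 + p + 11.14). Poles: -0.5 + 3.3j, -0.5 - 3.3j, -3.8. All Re(p)<0: Yes (stable)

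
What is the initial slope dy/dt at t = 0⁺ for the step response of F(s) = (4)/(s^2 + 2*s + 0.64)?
IVT: y'(0⁺) = lim_{s→∞} s²·Y(s) = lim_{s→∞} s·F(s).
deg(num) = 0, deg(den) = 2, relative degree = 2 ≥ 2, so s·F(s) → 0. Initial slope = 0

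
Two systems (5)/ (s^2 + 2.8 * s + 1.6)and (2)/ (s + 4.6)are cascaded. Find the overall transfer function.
Series: H = H₁ · H₂ = (n₁·n₂)/(d₁·d₂).
Num: n₁·n₂ = 10. Den: d₁·d₂ = s^3 + 7.4*s^2 + 14.48*s + 7.36.
H(s) = (10)/(s^3 + 7.4*s^2 + 14.48*s + 7.36)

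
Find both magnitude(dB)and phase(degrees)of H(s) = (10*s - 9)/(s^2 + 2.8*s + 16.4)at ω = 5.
Substitute s = j*5: H(j5) = 2.87969 - 1.12609j.
|H| = 20*log₁₀(sqrt(Re²+Im²)) = 9.80 dB.
∠H = atan2(Im, Re) = -21.36°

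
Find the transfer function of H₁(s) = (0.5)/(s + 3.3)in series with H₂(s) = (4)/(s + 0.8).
Series: H = H₁ · H₂ = (n₁·n₂)/(d₁·d₂).
Num: n₁·n₂ = 2. Den: d₁·d₂ = s^2 + 4.1*s + 2.64.
H(s) = (2)/(s^2 + 4.1*s + 2.64)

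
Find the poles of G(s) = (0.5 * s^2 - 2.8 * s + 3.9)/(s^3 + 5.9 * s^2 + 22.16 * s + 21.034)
Set denominator = 0: s^3 + 5.9*s^2 + 22.16*s + 21.034 = (s + 1.3)(s^2 + 4.6*s + 16.18) = 0 → Poles: -1.3, -2.3 + 3.3j, -2.3 - 3.3j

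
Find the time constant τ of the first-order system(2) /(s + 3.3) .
First-order system: τ = -1/pole. Pole = -3.3. τ = -1/(-3.3) = 0.303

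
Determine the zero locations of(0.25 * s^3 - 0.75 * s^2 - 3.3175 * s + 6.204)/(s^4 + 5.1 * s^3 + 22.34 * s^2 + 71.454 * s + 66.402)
Set numerator = 0: 0.25*s^3 - 0.75*s^2 - 3.3175*s + 6.204 = 0.25*(s - 1.6)(s - 4.7)(s + 3.3) = 0 → Zeros: -3.3, 1.6, 4.7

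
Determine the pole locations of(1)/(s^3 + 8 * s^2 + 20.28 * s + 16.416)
Set denominator = 0: s^3 + 8*s^2 + 20.28*s + 16.416 = (s + 2.4)(s + 1.8)(s + 3.8) = 0 → Poles: -1.8, -2.4, -3.8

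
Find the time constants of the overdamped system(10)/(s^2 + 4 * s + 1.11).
Overdamped: real poles at -3.7, -0.3. τ = -1/pole → τ₁ = 0.2703, τ₂ = 3.333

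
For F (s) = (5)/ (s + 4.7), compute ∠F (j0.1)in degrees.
Substitute s = j*0.1: F(j0.1) = 1.06335 - 0.0226244j.
∠F(j0.1) = atan2(Im, Re) = atan2(-0.0226244, 1.06335) = -1.22°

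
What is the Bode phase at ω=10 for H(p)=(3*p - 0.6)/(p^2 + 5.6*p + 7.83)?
Substitute p = j*10: H(j10) = 0.149192 - 0.23484j.
∠H(j10) = atan2(Im, Re) = atan2(-0.23484, 0.149192) = -57.57°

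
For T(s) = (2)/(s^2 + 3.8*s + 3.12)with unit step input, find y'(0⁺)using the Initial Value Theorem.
IVT: y'(0⁺) = lim_{s→∞} s²·Y(s) = lim_{s→∞} s·T(s).
deg(num) = 0, deg(den) = 2, relative degree = 2 ≥ 2, so s·T(s) → 0. Initial slope = 0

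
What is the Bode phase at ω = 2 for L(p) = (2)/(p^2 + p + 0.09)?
Substitute p = j*2: L(j2) = -0.405431 - 0.207382j.
∠L(j2) = atan2(Im, Re) = atan2(-0.207382, -0.405431) = -152.91°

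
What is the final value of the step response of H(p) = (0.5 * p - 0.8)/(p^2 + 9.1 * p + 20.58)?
FVT: lim_{t→∞} y(t) = lim_{p→0} p*Y(p) where Y(p) = H(p)/p.
= lim_{p→0} H(p) = H(0) = num(0)/den(0) = -0.8/20.58 = -0.03887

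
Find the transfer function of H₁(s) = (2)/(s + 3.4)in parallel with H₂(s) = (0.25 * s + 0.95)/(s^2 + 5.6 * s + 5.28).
Parallel: H = H₁ + H₂ = (n₁·d₂ + n₂·d₁)/(d₁·d₂).
n₁·d₂ = 2*s^2 + 11.2*s + 10.56. n₂·d₁ = 0.25*s^2 + 1.8*s + 3.23. Sum = 2.25*s^2 + 13*s + 13.79. d₁·d₂ = s^3 + 9*s^2 + 24.32*s + 17.952.
H(s) = (2.25*s^2 + 13*s + 13.79)/(s^3 + 9*s^2 + 24.32*s + 17.952)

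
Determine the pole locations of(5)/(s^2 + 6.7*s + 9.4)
Set denominator = 0: s^2 + 6.7*s + 9.4 = (s + 4.7)(s + 2) = 0 → Poles: -2, -4.7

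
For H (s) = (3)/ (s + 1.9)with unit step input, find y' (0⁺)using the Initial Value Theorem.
IVT: y'(0⁺) = lim_{s→∞} s²·Y(s) = lim_{s→∞} s·H(s).
deg(num) = 0, deg(den) = 1, relative degree = 1, so s·H(s) → (leading num)/(leading den) = 3/1 = 3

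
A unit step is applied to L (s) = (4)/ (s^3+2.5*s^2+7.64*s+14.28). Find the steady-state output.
FVT: lim_{t→∞} y(t) = lim_{s→0} s*Y(s) where Y(s) = L(s)/s.
= lim_{s→0} L(s) = L(0) = num(0)/den(0) = 4/14.28 = 0.2801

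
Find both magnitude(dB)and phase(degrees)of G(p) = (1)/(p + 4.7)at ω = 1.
Substitute p = j*1: G(j1) = 0.203551 - 0.0433088j.
|G| = 20*log₁₀(sqrt(Re²+Im²)) = -13.63 dB.
∠G = atan2(Im, Re) = -12.01°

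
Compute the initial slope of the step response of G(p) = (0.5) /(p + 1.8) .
IVT: y'(0⁺) = lim_{p→∞} p²·Y(p) = lim_{p→∞} p·G(p).
deg(num) = 0, deg(den) = 1, relative degree = 1, so p·G(p) → (leading num)/(leading den) = 0.5/1 = 0.5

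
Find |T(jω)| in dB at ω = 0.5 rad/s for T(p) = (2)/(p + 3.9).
Substitute p = j*0.5: T(j0.5) = 0.504528 - 0.0646831j.
|T(j0.5)| = sqrt(Re² + Im²) = 0.5087.
20*log₁₀(0.5087) = -5.87 dB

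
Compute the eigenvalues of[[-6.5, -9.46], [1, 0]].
Eigenvalues solve det(λI - A) = 0.
Characteristic polynomial: λ^2 + 6.5*λ + 9.46 = 0.
Factor: (λ + 4.3)(λ + 2.2) = 0.
Roots: -2.2, -4.3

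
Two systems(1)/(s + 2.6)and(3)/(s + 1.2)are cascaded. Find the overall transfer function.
Series: H = H₁ · H₂ = (n₁·n₂)/(d₁·d₂).
Num: n₁·n₂ = 3. Den: d₁·d₂ = s^2 + 3.8*s + 3.12.
H(s) = (3)/(s^2 + 3.8*s + 3.12)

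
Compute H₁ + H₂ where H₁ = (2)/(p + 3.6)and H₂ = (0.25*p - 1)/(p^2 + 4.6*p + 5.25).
Parallel: H = H₁ + H₂ = (n₁·d₂ + n₂·d₁)/(d₁·d₂).
n₁·d₂ = 2*p^2 + 9.2*p + 10.5. n₂·d₁ = 0.25*p^2 - 0.1*p - 3.6. Sum = 2.25*p^2 + 9.1*p + 6.9. d₁·d₂ = p^3 + 8.2*p^2 + 21.81*p + 18.9.
H(p) = (2.25*p^2 + 9.1*p + 6.9)/(p^3 + 8.2*p^2 + 21.81*p + 18.9)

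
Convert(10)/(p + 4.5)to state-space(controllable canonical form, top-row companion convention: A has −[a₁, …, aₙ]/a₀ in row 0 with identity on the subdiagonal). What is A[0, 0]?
Reachable canonical form for den = p + 4.5: top row of A = -[a₁,a₂,...,aₙ]/a₀, ones on the subdiagonal, zeros elsewhere.
A = [[-4.5]].
A[0,0] = -4.5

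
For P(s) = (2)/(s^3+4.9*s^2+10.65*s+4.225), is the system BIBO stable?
Denominator: s^3 + 4.9*s^2 + 10.65*s + 4.225 = (s + 0.5)(s^2 + 4.4*s + 8.45). Poles: -0.5, -2.2 + 1.9j, -2.2 - 1.9j. All Re(p)<0: Yes (stable)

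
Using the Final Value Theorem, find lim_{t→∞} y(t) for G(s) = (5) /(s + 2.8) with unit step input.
FVT: lim_{t→∞} y(t) = lim_{s→0} s*Y(s) where Y(s) = G(s)/s.
= lim_{s→0} G(s) = G(0) = num(0)/den(0) = 5/2.8 = 1.786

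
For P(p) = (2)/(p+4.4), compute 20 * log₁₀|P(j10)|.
Substitute p = j*10: P(j10) = 0.0737265 - 0.16756j.
|P(j10)| = sqrt(Re² + Im²) = 0.1831.
20*log₁₀(0.1831) = -14.75 dB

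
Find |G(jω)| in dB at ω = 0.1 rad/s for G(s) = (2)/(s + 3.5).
Substitute s = j*0.1: G(j0.1) = 0.570962 - 0.0163132j.
|G(j0.1)| = sqrt(Re² + Im²) = 0.5712.
20*log₁₀(0.5712) = -4.86 dB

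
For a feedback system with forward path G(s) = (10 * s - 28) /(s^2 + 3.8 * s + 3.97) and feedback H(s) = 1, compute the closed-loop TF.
Closed-loop T = G/(1+GH).
Numerator: G_num * H_den = 10*s - 28.
Denominator: G_den * H_den + G_num * H_num = (s^2 + 3.8*s + 3.97) + (10*s - 28) = s^2 + 13.8*s - 24.03.
T(s) = (10*s - 28)/(s^2 + 13.8*s - 24.03)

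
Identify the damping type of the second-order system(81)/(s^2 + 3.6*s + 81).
Standard form: ωn²/(s²+2ζωn·s+ωn²) gives ωn=9, ζ=0.2.
Underdamped (ζ = 0.2 < 1)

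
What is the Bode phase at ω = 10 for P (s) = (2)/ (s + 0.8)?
Substitute s = j*10: P(j10) = 0.0158983 - 0.198728j.
∠P(j10) = atan2(Im, Re) = atan2(-0.198728, 0.0158983) = -85.43°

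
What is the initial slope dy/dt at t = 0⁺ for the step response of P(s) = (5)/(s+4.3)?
IVT: y'(0⁺) = lim_{s→∞} s²·Y(s) = lim_{s→∞} s·P(s).
deg(num) = 0, deg(den) = 1, relative degree = 1, so s·P(s) → (leading num)/(leading den) = 5/1 = 5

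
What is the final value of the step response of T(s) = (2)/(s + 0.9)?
FVT: lim_{t→∞} y(t) = lim_{s→0} s*Y(s) where Y(s) = T(s)/s.
= lim_{s→0} T(s) = T(0) = num(0)/den(0) = 2/0.9 = 2.222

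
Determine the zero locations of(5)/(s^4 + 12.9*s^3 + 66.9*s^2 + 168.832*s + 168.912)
Numerator is a nonzero constant (5) → Zeros: none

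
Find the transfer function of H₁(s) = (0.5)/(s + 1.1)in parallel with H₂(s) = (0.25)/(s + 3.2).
Parallel: H = H₁ + H₂ = (n₁·d₂ + n₂·d₁)/(d₁·d₂).
n₁·d₂ = 0.5*s + 1.6. n₂·d₁ = 0.25*s + 0.275. Sum = 0.75*s + 1.875. d₁·d₂ = s^2 + 4.3*s + 3.52.
H(s) = (0.75*s + 1.875)/(s^2 + 4.3*s + 3.52)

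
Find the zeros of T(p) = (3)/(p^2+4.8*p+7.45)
Numerator is a nonzero constant (3) → Zeros: none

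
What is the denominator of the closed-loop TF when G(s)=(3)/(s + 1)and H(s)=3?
Characteristic poly = G_den * H_den + G_num * H_num = (s + 1) + (9) = s + 10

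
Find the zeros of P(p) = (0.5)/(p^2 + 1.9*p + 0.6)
Numerator is a nonzero constant (0.5) → Zeros: none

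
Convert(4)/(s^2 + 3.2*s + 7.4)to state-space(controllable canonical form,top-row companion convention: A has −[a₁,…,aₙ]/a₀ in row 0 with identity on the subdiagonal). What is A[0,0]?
Reachable canonical form for den = s^2 + 3.2*s + 7.4: top row of A = -[a₁,a₂,...,aₙ]/a₀, ones on the subdiagonal, zeros elsewhere.
A = [[-3.2, -7.4], [1, 0]].
A[0,0] = -3.2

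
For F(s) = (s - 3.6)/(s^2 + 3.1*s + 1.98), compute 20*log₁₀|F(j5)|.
Substitute s = j*5: F(j5) = 0.208229 - 0.0769959j.
|F(j5)| = sqrt(Re² + Im²) = 0.222.
20*log₁₀(0.222) = -13.07 dB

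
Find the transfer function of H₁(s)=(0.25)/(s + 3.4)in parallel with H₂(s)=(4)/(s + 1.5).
Parallel: H = H₁ + H₂ = (n₁·d₂ + n₂·d₁)/(d₁·d₂).
n₁·d₂ = 0.25*s + 0.375. n₂·d₁ = 4*s + 13.6. Sum = 4.25*s + 13.975. d₁·d₂ = s^2 + 4.9*s + 5.1.
H(s) = (4.25*s + 13.975)/(s^2 + 4.9*s + 5.1)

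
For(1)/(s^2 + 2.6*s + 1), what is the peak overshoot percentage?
Standard form: ωn²/(s²+2ζωn·s+ωn²) → ωn = 1, ζ = 1.3.
ζ ≥ 1, so the response is non-oscillatory: peak overshoot = 0%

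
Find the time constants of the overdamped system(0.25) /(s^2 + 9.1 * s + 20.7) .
Overdamped: real poles at -4.6, -4.5. τ = -1/pole → τ₁ = 0.2174, τ₂ = 0.2222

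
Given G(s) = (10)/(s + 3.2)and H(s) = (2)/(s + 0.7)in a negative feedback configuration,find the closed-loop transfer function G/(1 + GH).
Closed-loop T = G/(1+GH).
Numerator: G_num * H_den = 10*s + 7.
Denominator: G_den * H_den + G_num * H_num = (s^2 + 3.9*s + 2.24) + (20) = s^2 + 3.9*s + 22.24.
T(s) = (10*s + 7)/(s^2 + 3.9*s + 22.24)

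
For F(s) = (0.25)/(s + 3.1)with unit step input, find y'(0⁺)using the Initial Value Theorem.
IVT: y'(0⁺) = lim_{s→∞} s²·Y(s) = lim_{s→∞} s·F(s).
deg(num) = 0, deg(den) = 1, relative degree = 1, so s·F(s) → (leading num)/(leading den) = 0.25/1 = 0.25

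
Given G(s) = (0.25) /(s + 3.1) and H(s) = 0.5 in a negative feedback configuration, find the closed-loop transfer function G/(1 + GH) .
Closed-loop T = G/(1+GH).
Numerator: G_num * H_den = 0.25.
Denominator: G_den * H_den + G_num * H_num = (s + 3.1) + (0.125) = s + 3.225.
T(s) = (0.25)/(s + 3.225)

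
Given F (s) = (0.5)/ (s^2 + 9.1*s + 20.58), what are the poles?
Set denominator = 0: s^2 + 9.1*s + 20.58 = (s + 4.9)(s + 4.2) = 0 → Poles: -4.2, -4.9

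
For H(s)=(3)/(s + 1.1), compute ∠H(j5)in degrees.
Substitute s = j*5: H(j5) = 0.125906 - 0.572301j.
∠H(j5) = atan2(Im, Re) = atan2(-0.572301, 0.125906) = -77.59°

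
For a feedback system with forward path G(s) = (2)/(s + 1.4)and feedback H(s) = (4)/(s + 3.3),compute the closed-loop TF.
Closed-loop T = G/(1+GH).
Numerator: G_num * H_den = 2*s + 6.6.
Denominator: G_den * H_den + G_num * H_num = (s^2 + 4.7*s + 4.62) + (8) = s^2 + 4.7*s + 12.62.
T(s) = (2*s + 6.6)/(s^2 + 4.7*s + 12.62)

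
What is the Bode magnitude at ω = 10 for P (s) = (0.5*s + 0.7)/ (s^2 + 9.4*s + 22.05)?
Substitute s = j*10: P(j10) = 0.0278587 - 0.0305488j.
|P(j10)| = sqrt(Re² + Im²) = 0.04134.
20*log₁₀(0.04134) = -27.67 dB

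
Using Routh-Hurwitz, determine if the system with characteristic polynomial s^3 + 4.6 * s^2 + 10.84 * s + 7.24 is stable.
Routh array:
s^3: [1, 10.84]; s^2: [4.6, 7.24]; s^1: [9.26609]; s^0: [7.24]
First column: [1, 4.6, 9.26609, 7.24]. Sign changes = 0.
Yes, stable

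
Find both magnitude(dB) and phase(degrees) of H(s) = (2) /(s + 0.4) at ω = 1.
Substitute s = j*1: H(j1) = 0.689655 - 1.72414j.
|H| = 20*log₁₀(sqrt(Re²+Im²)) = 5.38 dB.
∠H = atan2(Im, Re) = -68.20°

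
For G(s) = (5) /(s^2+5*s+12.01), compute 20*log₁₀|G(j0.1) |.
Substitute s = j*0.1: G(j0.1) = 0.415945 - 0.017331j.
|G(j0.1)| = sqrt(Re² + Im²) = 0.4163.
20*log₁₀(0.4163) = -7.61 dB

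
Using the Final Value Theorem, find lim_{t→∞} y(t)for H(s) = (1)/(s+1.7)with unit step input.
FVT: lim_{t→∞} y(t) = lim_{s→0} s*Y(s) where Y(s) = H(s)/s.
= lim_{s→0} H(s) = H(0) = num(0)/den(0) = 1/1.7 = 0.5882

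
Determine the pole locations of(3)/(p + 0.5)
Set denominator = 0: p + 0.5 = 0 → Poles: -0.5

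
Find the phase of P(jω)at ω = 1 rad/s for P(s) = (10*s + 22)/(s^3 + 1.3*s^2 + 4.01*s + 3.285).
Substitute s = j*1: P(j1) = 5.67447 - 3.56683j.
∠P(j1) = atan2(Im, Re) = atan2(-3.56683, 5.67447) = -32.15°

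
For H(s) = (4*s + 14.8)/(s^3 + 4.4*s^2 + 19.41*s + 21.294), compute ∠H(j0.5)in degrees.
Substitute s = j*0.5: H(j0.5) = 0.636605 - 0.202965j.
∠H(j0.5) = atan2(Im, Re) = atan2(-0.202965, 0.636605) = -17.68°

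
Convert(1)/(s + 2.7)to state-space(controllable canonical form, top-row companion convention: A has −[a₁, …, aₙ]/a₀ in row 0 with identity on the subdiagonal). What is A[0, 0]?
Reachable canonical form for den = s + 2.7: top row of A = -[a₁,a₂,...,aₙ]/a₀, ones on the subdiagonal, zeros elsewhere.
A = [[-2.7]].
A[0,0] = -2.7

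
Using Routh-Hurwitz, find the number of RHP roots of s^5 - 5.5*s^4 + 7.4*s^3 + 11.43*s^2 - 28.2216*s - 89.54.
Routh array:
s^5: [1, 7.4, -28.2216]; s^4: [-5.5, 11.43, -89.54]; s^3: [9.47818, -44.5016]; s^2: [-14.3934, -89.54]; s^1: [-103.465]; s^0: [-89.54]
First column: [1, -5.5, 9.47818, -14.3934, -103.465, -89.54]. Sign changes = RHP roots = 3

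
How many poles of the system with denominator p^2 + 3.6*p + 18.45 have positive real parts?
Poles: -1.8 + 3.9j, -1.8 - 3.9j. RHP poles (Re>0): 0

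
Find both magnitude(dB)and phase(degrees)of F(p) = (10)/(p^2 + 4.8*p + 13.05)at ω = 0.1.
Substitute p = j*0.1: F(j0.1) = 0.765833 - 0.0281902j.
|F| = 20*log₁₀(sqrt(Re²+Im²)) = -2.31 dB.
∠F = atan2(Im, Re) = -2.11°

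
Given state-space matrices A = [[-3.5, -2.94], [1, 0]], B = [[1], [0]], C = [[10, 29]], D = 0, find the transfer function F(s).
F(s) = C(sI - A)⁻¹B + D.
Characteristic polynomial det(sI - A) = s^2 + 3.5*s + 2.94.
Numerator from C·adj(sI-A)·B + D·det(sI-A) = 10*s + 29.
F(s) = (10*s + 29)/(s^2 + 3.5*s + 2.94)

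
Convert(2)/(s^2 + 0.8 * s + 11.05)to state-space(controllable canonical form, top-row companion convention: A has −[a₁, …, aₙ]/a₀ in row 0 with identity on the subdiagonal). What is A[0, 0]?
Reachable canonical form for den = s^2 + 0.8*s + 11.05: top row of A = -[a₁,a₂,...,aₙ]/a₀, ones on the subdiagonal, zeros elsewhere.
A = [[-0.8, -11.05], [1, 0]].
A[0,0] = -0.8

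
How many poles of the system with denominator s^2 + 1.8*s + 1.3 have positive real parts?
Poles: -0.9 + 0.7j, -0.9 - 0.7j. RHP poles (Re>0): 0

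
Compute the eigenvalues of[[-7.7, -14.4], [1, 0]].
Eigenvalues solve det(λI - A) = 0.
Characteristic polynomial: λ^2 + 7.7*λ + 14.4 = 0.
Factor: (λ + 4.5)(λ + 3.2) = 0.
Roots: -3.2, -4.5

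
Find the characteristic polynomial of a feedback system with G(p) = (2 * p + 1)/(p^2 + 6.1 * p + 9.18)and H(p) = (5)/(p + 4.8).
Characteristic poly = G_den * H_den + G_num * H_num = (p^3 + 10.9*p^2 + 38.46*p + 44.064) + (10*p + 5) = p^3 + 10.9*p^2 + 48.46*p + 49.064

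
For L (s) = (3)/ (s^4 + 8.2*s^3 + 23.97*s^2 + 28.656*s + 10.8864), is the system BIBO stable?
Denominator: s^4 + 8.2*s^3 + 23.97*s^2 + 28.656*s + 10.8864 = (s + 2.4)(s + 0.7)(s + 2.4)(s + 2.7). Poles: -0.7, -2.4, -2.4, -2.7. All Re(p)<0: Yes (stable)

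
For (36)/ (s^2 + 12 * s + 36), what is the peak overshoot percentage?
Standard form: ωn²/(s²+2ζωn·s+ωn²) → ωn = 6, ζ = 1.
ζ ≥ 1, so the response is non-oscillatory: peak overshoot = 0%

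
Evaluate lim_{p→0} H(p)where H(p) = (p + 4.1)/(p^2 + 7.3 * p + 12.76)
DC gain = H(0) = num(0)/den(0) = 4.1/12.76 = 0.3213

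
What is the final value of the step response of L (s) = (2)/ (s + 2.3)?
FVT: lim_{t→∞} y(t) = lim_{s→0} s*Y(s) where Y(s) = L(s)/s.
= lim_{s→0} L(s) = L(0) = num(0)/den(0) = 2/2.3 = 0.8696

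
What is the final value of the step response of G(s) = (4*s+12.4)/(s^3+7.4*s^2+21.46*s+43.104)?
FVT: lim_{t→∞} y(t) = lim_{s→0} s*Y(s) where Y(s) = G(s)/s.
= lim_{s→0} G(s) = G(0) = num(0)/den(0) = 12.4/43.104 = 0.2877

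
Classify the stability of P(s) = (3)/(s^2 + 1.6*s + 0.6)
Denominator: s^2 + 1.6*s + 0.6 = (s + 0.6)(s + 1). Poles: -0.6, -1. Stable (all poles in LHP)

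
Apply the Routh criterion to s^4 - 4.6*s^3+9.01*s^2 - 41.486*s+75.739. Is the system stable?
Routh array:
s^4: [1, 9.01, 75.739]; s^3: [-4.6, -41.486]; s^2: [-0.00869565, 75.739]; s^1: [-40107.4]; s^0: [75.739]
First column: [1, -4.6, -0.00869565, -40107.4, 75.739]. Sign changes = 2.
No, unstable (2 RHP root(s))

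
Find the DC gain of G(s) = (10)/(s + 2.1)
DC gain = G(0) = num(0)/den(0) = 10/2.1 = 4.762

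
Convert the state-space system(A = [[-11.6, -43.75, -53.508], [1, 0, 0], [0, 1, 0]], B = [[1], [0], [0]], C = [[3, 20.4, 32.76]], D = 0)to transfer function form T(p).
T(p) = C(pI - A)⁻¹B + D.
Characteristic polynomial det(pI - A) = p^3 + 11.6*p^2 + 43.75*p + 53.508.
Numerator from C·adj(pI-A)·B + D·det(pI-A) = 3*p^2 + 20.4*p + 32.76.
T(p) = (3*p^2 + 20.4*p + 32.76)/(p^3 + 11.6*p^2 + 43.75*p + 53.508)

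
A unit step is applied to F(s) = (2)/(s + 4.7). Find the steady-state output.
FVT: lim_{t→∞} y(t) = lim_{s→0} s*Y(s) where Y(s) = F(s)/s.
= lim_{s→0} F(s) = F(0) = num(0)/den(0) = 2/4.7 = 0.4255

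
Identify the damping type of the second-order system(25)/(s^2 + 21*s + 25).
Standard form: ωn²/(s²+2ζωn·s+ωn²) gives ωn=5, ζ=2.1.
Overdamped (ζ = 2.1 > 1)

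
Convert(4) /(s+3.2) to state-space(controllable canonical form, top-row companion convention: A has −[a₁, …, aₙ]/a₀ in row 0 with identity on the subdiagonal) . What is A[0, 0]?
Reachable canonical form for den = s + 3.2: top row of A = -[a₁,a₂,...,aₙ]/a₀, ones on the subdiagonal, zeros elsewhere.
A = [[-3.2]].
A[0,0] = -3.2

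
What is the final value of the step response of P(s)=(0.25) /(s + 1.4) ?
FVT: lim_{t→∞} y(t) = lim_{s→0} s*Y(s) where Y(s) = P(s)/s.
= lim_{s→0} P(s) = P(0) = num(0)/den(0) = 0.25/1.4 = 0.1786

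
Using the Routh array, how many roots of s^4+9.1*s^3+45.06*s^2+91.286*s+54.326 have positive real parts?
Routh array:
s^4: [1, 45.06, 54.326]; s^3: [9.1, 91.286]; s^2: [35.0286, 54.326]; s^1: [77.1728]; s^0: [54.326]
First column: [1, 9.1, 35.0286, 77.1728, 54.326]. Sign changes = RHP roots = 0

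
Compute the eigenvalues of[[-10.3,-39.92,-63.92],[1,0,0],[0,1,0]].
Eigenvalues solve det(λI - A) = 0.
Characteristic polynomial: λ^3 + 10.3*λ^2 + 39.92*λ + 63.92 = 0.
Factor: (λ + 4.7)(λ^2 + 5.6*λ + 13.6) = 0.
Roots: -2.8 + 2.4j, -2.8 - 2.4j, -4.7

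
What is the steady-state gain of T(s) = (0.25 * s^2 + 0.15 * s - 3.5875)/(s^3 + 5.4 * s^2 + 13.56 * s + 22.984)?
DC gain = T(0) = num(0)/den(0) = -3.5875/22.984 = -0.1561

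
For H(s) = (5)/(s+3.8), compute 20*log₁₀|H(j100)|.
Substitute s = j*100: H(j100) = 0.00189726 - 0.0499279j.
|H(j100)| = sqrt(Re² + Im²) = 0.04996.
20*log₁₀(0.04996) = -26.03 dB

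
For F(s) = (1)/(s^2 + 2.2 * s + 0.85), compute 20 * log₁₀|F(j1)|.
Substitute s = j*1: F(j1) = -0.0308483 - 0.452442j.
|F(j1)| = sqrt(Re² + Im²) = 0.4535.
20*log₁₀(0.4535) = -6.87 dB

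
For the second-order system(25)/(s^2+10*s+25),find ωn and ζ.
Standard form: ωn²/(s²+2ζωn·s+ωn²).
const=25=ωn² → ωn=5, s coeff=10=2ζωn → ζ=1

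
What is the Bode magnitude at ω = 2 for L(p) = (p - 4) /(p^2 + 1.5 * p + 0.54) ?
Substitute p = j*2: L(j2) = 0.946041 + 0.242232j.
|L(j2)| = sqrt(Re² + Im²) = 0.9766.
20*log₁₀(0.9766) = -0.21 dB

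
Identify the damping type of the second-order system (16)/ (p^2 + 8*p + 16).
Standard form: ωn²/(p²+2ζωn·p+ωn²) gives ωn=4, ζ=1.
Critically damped (ζ = 1)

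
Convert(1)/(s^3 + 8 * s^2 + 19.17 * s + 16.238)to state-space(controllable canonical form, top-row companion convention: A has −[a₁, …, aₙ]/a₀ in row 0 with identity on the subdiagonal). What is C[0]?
Reachable canonical form: C = numerator coefficients (right-aligned, zero-padded to length n).
num = 1, C = [[0, 0, 1]].
C[0] = 0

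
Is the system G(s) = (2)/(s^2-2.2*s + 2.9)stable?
Denominator: s^2 - 2.2*s + 2.9. Poles: 1.1 + 1.3j, 1.1 - 1.3j. All Re(p)<0: No (unstable)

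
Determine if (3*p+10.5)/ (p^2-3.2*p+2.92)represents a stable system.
Denominator: p^2 - 3.2*p + 2.92. Poles: 1.6 + 0.6j, 1.6 - 0.6j. All Re(p)<0: No (unstable)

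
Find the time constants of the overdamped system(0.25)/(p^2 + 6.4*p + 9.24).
Overdamped: real poles at -2.2, -4.2. τ = -1/pole → τ₁ = 0.4545, τ₂ = 0.2381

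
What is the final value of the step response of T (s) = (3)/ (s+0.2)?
FVT: lim_{t→∞} y(t) = lim_{s→0} s*Y(s) where Y(s) = T(s)/s.
= lim_{s→0} T(s) = T(0) = num(0)/den(0) = 3/0.2 = 15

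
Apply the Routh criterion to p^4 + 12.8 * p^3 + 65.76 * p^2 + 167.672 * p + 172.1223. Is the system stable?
Routh array:
p^4: [1, 65.76, 172.1223]; p^3: [12.8, 167.672]; p^2: [52.6606, 172.1223]; p^1: [125.835]; p^0: [172.1223]
First column: [1, 12.8, 52.6606, 125.835, 172.1223]. Sign changes = 0.
Yes, stable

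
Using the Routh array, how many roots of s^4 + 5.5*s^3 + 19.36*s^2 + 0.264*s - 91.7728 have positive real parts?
Routh array:
s^4: [1, 19.36, -91.7728]; s^3: [5.5, 0.264]; s^2: [19.312, -91.7728]; s^1: [26.4006]; s^0: [-91.7728]
First column: [1, 5.5, 19.312, 26.4006, -91.7728]. Sign changes = RHP roots = 1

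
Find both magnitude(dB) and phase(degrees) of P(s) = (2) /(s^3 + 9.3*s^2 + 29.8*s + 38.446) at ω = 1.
Substitute s = j*1: P(j1) = 0.0347197 - 0.0343076j.
|P| = 20*log₁₀(sqrt(Re²+Im²)) = -26.23 dB.
∠P = atan2(Im, Re) = -44.66°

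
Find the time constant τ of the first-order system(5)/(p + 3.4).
First-order system: τ = -1/pole. Pole = -3.4. τ = -1/(-3.4) = 0.2941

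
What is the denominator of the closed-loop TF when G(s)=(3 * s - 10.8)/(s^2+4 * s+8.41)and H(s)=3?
Characteristic poly = G_den * H_den + G_num * H_num = (s^2 + 4*s + 8.41) + (9*s - 32.4) = s^2 + 13*s - 23.99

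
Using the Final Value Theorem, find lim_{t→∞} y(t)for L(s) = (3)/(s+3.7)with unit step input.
FVT: lim_{t→∞} y(t) = lim_{s→0} s*Y(s) where Y(s) = L(s)/s.
= lim_{s→0} L(s) = L(0) = num(0)/den(0) = 3/3.7 = 0.8108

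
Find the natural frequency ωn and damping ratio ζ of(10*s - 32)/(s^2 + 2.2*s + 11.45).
Underdamped: complex pole -1.1 + 3.2j. ωn = |pole| = 3.384, ζ = -Re(pole)/ωn = 0.3251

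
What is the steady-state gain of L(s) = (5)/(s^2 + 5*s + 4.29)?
DC gain = L(0) = num(0)/den(0) = 5/4.29 = 1.166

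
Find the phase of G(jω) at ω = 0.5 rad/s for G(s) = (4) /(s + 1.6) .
Substitute s = j*0.5: G(j0.5) = 2.27758 - 0.711744j.
∠G(j0.5) = atan2(Im, Re) = atan2(-0.711744, 2.27758) = -17.35°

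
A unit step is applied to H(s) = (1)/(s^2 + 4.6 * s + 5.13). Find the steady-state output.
FVT: lim_{t→∞} y(t) = lim_{s→0} s*Y(s) where Y(s) = H(s)/s.
= lim_{s→0} H(s) = H(0) = num(0)/den(0) = 1/5.13 = 0.1949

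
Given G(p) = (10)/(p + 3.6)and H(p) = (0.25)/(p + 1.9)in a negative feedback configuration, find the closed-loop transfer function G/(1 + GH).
Closed-loop T = G/(1+GH).
Numerator: G_num * H_den = 10*p + 19.
Denominator: G_den * H_den + G_num * H_num = (p^2 + 5.5*p + 6.84) + (2.5) = p^2 + 5.5*p + 9.34.
T(p) = (10*p + 19)/(p^2 + 5.5*p + 9.34)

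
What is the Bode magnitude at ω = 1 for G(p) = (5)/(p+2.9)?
Substitute p = j*1: G(j1) = 1.54091 - 0.53135j.
|G(j1)| = sqrt(Re² + Im²) = 1.63.
20*log₁₀(1.63) = 4.24 dB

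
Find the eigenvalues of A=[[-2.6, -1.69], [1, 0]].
Eigenvalues solve det(λI - A) = 0.
Characteristic polynomial: λ^2 + 2.6*λ + 1.69 = 0.
Factor: (λ + 1.3)(λ + 1.3) = 0.
Roots: -1.3, -1.3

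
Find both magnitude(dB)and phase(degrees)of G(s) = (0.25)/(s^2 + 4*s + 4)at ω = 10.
Substitute s = j*10: G(j10) = -0.00221893 - 0.000924556j.
|G| = 20*log₁₀(sqrt(Re²+Im²)) = -52.38 dB.
∠G = atan2(Im, Re) = -157.38°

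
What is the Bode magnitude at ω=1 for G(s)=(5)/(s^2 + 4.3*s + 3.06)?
Substitute s = j*1: G(j1) = 0.453074 - 0.945737j.
|G(j1)| = sqrt(Re² + Im²) = 1.049.
20*log₁₀(1.049) = 0.41 dB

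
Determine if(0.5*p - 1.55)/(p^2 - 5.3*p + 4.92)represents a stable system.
Denominator: p^2 - 5.3*p + 4.92 = (p - 1.2)(p - 4.1). Poles: 1.2, 4.1. All Re(p)<0: No (unstable)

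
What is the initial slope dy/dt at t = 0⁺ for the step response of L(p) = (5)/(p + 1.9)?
IVT: y'(0⁺) = lim_{p→∞} p²·Y(p) = lim_{p→∞} p·L(p).
deg(num) = 0, deg(den) = 1, relative degree = 1, so p·L(p) → (leading num)/(leading den) = 5/1 = 5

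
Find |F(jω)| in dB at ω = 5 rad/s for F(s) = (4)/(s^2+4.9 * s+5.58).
Substitute s = j*5: F(j5) = -0.0794773 - 0.100267j.
|F(j5)| = sqrt(Re² + Im²) = 0.1279.
20*log₁₀(0.1279) = -17.86 dB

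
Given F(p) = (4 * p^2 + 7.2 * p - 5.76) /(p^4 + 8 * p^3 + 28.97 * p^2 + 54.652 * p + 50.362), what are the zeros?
Set numerator = 0: 4*p^2 + 7.2*p - 5.76 = 4*(p - 0.6)(p + 2.4) = 0 → Zeros: -2.4, 0.6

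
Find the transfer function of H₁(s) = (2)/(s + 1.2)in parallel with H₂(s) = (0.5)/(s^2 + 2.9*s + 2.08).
Parallel: H = H₁ + H₂ = (n₁·d₂ + n₂·d₁)/(d₁·d₂).
n₁·d₂ = 2*s^2 + 5.8*s + 4.16. n₂·d₁ = 0.5*s + 0.6. Sum = 2*s^2 + 6.3*s + 4.76. d₁·d₂ = s^3 + 4.1*s^2 + 5.56*s + 2.496.
H(s) = (2*s^2 + 6.3*s + 4.76)/(s^3 + 4.1*s^2 + 5.56*s + 2.496)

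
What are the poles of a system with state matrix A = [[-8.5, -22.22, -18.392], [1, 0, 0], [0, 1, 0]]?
Eigenvalues solve det(λI - A) = 0.
Characteristic polynomial: λ^3 + 8.5*λ^2 + 22.22*λ + 18.392 = 0.
Factor: (λ + 1.9)(λ + 2.2)(λ + 4.4) = 0.
Roots: -1.9, -2.2, -4.4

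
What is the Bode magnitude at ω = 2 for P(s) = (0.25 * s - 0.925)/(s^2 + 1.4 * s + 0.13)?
Substitute s = j*2: P(j2) = 0.218248 + 0.0287068j.
|P(j2)| = sqrt(Re² + Im²) = 0.2201.
20*log₁₀(0.2201) = -13.15 dB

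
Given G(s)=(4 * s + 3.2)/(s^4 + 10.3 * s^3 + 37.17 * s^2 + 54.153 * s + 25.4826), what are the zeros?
Set numerator = 0: 4*s + 3.2 = 0 → Zeros: -0.8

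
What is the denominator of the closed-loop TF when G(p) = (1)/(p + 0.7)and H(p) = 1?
Characteristic poly = G_den * H_den + G_num * H_num = (p + 0.7) + (1) = p + 1.7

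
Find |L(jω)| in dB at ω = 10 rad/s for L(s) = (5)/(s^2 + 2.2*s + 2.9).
Substitute s = j*10: L(j10) = -0.048979 - 0.0110972j.
|L(j10)| = sqrt(Re² + Im²) = 0.05022.
20*log₁₀(0.05022) = -25.98 dB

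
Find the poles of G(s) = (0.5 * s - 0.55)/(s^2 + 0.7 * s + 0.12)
Set denominator = 0: s^2 + 0.7*s + 0.12 = (s + 0.4)(s + 0.3) = 0 → Poles: -0.3, -0.4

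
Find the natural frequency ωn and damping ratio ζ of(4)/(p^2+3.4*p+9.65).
Underdamped: complex pole -1.7 + 2.6j. ωn = |pole| = 3.106, ζ = -Re(pole)/ωn = 0.5472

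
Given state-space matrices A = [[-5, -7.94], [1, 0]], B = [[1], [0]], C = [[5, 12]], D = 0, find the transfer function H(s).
H(s) = C(sI - A)⁻¹B + D.
Characteristic polynomial det(sI - A) = s^2 + 5*s + 7.94.
Numerator from C·adj(sI-A)·B + D·det(sI-A) = 5*s + 12.
H(s) = (5*s + 12)/(s^2 + 5*s + 7.94)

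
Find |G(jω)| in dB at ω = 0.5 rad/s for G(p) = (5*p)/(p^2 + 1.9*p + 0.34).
Substitute p = j*0.5: G(j0.5) = 2.60817 + 0.24709j.
|G(j0.5)| = sqrt(Re² + Im²) = 2.62.
20*log₁₀(2.62) = 8.37 dB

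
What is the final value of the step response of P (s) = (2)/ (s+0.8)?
FVT: lim_{t→∞} y(t) = lim_{s→0} s*Y(s) where Y(s) = P(s)/s.
= lim_{s→0} P(s) = P(0) = num(0)/den(0) = 2/0.8 = 2.5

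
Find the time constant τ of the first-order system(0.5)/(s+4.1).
First-order system: τ = -1/pole. Pole = -4.1. τ = -1/(-4.1) = 0.2439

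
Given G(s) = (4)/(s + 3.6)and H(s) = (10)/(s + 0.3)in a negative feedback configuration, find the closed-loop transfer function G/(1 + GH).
Closed-loop T = G/(1+GH).
Numerator: G_num * H_den = 4*s + 1.2.
Denominator: G_den * H_den + G_num * H_num = (s^2 + 3.9*s + 1.08) + (40) = s^2 + 3.9*s + 41.08.
T(s) = (4*s + 1.2)/(s^2 + 3.9*s + 41.08)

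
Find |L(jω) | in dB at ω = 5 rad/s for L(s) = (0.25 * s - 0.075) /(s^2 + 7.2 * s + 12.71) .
Substitute s = j*5: L(j5) = 0.0317349 - 0.0087506j.
|L(j5)| = sqrt(Re² + Im²) = 0.03292.
20*log₁₀(0.03292) = -29.65 dB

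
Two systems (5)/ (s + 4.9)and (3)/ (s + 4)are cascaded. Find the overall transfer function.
Series: H = H₁ · H₂ = (n₁·n₂)/(d₁·d₂).
Num: n₁·n₂ = 15. Den: d₁·d₂ = s^2 + 8.9*s + 19.6.
H(s) = (15)/(s^2 + 8.9*s + 19.6)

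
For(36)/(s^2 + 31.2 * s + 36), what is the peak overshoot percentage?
Standard form: ωn²/(s²+2ζωn·s+ωn²) → ωn = 6, ζ = 2.6.
ζ ≥ 1, so the response is non-oscillatory: peak overshoot = 0%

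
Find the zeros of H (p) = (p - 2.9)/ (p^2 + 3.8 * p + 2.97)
Set numerator = 0: p - 2.9 = 0 → Zeros: 2.9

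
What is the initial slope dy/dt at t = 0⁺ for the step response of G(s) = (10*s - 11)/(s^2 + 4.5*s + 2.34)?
IVT: y'(0⁺) = lim_{s→∞} s²·Y(s) = lim_{s→∞} s·G(s).
deg(num) = 1, deg(den) = 2, relative degree = 1, so s·G(s) → (leading num)/(leading den) = 10/1 = 10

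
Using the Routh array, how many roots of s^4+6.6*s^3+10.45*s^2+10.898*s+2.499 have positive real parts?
Routh array:
s^4: [1, 10.45, 2.499]; s^3: [6.6, 10.898]; s^2: [8.79879, 2.499]; s^1: [9.02349]; s^0: [2.499]
First column: [1, 6.6, 8.79879, 9.02349, 2.499]. Sign changes = RHP roots = 0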